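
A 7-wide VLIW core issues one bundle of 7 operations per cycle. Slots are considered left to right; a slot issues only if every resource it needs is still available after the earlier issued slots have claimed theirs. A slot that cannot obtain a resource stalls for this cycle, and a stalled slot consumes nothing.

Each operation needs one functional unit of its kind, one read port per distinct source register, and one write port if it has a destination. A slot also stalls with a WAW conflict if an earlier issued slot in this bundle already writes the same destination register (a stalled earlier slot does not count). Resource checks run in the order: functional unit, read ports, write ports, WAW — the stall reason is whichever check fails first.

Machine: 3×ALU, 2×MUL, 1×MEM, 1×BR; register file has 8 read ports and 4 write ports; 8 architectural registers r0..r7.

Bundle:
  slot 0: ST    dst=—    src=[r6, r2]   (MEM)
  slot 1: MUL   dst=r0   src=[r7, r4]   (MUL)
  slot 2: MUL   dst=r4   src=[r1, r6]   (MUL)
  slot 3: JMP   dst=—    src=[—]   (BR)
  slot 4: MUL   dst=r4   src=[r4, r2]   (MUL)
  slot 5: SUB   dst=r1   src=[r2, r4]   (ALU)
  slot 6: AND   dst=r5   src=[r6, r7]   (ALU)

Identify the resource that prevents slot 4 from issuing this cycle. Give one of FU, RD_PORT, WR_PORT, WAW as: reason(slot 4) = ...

  0. MEM ⇒ go  {3A/2Mu/0Ld/1B | 6r 4w}
  1. MUL→r0 ⇒ go  {3A/1Mu/0Ld/1B | 4r 3w}
  2. MUL→r4 ⇒ go  {3A/0Mu/0Ld/1B | 2r 2w}
  3. BR ⇒ go  {3A/0Mu/0Ld/0B | 2r 2w}
  4. MUL→r4 ⇒ no(FU)  {3A/0Mu/0Ld/0B | 2r 2w}
  5. ALU→r1 ⇒ go  {2A/0Mu/0Ld/0B | 0r 1w}
  6. ALU→r5 ⇒ no(RD_PORT)  {2A/0Mu/0Ld/0B | 0r 1w}

reason(slot 4) = FU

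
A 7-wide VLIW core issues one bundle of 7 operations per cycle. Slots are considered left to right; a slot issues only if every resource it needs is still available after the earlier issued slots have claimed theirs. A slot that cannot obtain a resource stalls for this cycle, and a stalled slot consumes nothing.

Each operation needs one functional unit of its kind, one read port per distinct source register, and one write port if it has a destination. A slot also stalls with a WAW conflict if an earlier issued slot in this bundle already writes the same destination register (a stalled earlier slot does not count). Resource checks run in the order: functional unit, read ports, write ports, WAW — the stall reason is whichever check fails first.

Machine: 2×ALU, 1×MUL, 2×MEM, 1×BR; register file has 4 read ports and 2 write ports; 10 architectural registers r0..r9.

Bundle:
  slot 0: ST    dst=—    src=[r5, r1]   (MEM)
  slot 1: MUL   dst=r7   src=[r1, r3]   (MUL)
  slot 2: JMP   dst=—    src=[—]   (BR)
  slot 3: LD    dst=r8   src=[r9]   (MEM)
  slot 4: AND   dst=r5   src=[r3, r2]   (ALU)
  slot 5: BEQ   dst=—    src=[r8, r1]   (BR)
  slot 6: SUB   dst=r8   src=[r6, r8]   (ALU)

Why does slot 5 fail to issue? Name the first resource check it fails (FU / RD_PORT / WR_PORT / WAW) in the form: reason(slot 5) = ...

(0) want 1×MEM +2rd +0wr — yes → AL2|MU1|ME1|BR1|rd2|wr2
(1) want 1×MUL +2rd +1wr — yes → AL2|MU0|ME1|BR1|rd0|wr1
(2) want 1×BR +0rd +0wr — yes → AL2|MU0|ME1|BR0|rd0|wr1
(3) want 1×MEM +1rd +1wr — RD_PORT → AL2|MU0|ME1|BR0|rd0|wr1
(4) want 1×ALU +2rd +1wr — RD_PORT → AL2|MU0|ME1|BR0|rd0|wr1
(5) want 1×BR +2rd +0wr — FU → AL2|MU0|ME1|BR0|rd0|wr1
(6) want 1×ALU +2rd +1wr — RD_PORT → AL2|MU0|ME1|BR0|rd0|wr1

reason(slot 5) = FU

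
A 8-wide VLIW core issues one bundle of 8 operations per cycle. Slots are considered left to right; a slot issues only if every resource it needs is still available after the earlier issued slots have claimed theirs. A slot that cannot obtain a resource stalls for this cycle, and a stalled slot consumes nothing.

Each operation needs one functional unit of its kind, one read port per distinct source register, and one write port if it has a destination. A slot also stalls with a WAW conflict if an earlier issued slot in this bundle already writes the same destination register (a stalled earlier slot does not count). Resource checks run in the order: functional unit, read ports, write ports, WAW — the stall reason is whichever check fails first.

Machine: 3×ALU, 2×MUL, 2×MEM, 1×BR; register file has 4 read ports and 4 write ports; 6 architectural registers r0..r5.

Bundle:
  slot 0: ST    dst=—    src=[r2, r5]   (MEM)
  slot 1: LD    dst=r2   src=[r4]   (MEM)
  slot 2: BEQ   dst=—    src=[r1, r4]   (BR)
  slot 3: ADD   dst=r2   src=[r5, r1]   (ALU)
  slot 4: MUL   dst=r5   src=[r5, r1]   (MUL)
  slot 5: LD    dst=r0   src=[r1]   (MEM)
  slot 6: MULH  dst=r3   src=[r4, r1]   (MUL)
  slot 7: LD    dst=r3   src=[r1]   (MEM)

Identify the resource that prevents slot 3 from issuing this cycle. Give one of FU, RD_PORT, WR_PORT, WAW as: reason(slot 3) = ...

#0 MEM src=r2,r5 dispatched  <A:3 Mu:2 Ld:1 B:1 rd:2 wr:4>
#1 MEM src=r4 dispatched  <A:3 Mu:2 Ld:0 B:1 rd:1 wr:3>
#2 BR src=r1,r4 held:RD_PORT  <A:3 Mu:2 Ld:0 B:1 rd:1 wr:3>
#3 ALU src=r5,r1 held:RD_PORT  <A:3 Mu:2 Ld:0 B:1 rd:1 wr:3>
#4 MUL src=r5,r1 held:RD_PORT  <A:3 Mu:2 Ld:0 B:1 rd:1 wr:3>
#5 MEM src=r1 held:FU  <A:3 Mu:2 Ld:0 B:1 rd:1 wr:3>
#6 MUL src=r4,r1 held:RD_PORT  <A:3 Mu:2 Ld:0 B:1 rd:1 wr:3>
#7 MEM src=r1 held:FU  <A:3 Mu:2 Ld:0 B:1 rd:1 wr:3>

reason(slot 3) = RD_PORT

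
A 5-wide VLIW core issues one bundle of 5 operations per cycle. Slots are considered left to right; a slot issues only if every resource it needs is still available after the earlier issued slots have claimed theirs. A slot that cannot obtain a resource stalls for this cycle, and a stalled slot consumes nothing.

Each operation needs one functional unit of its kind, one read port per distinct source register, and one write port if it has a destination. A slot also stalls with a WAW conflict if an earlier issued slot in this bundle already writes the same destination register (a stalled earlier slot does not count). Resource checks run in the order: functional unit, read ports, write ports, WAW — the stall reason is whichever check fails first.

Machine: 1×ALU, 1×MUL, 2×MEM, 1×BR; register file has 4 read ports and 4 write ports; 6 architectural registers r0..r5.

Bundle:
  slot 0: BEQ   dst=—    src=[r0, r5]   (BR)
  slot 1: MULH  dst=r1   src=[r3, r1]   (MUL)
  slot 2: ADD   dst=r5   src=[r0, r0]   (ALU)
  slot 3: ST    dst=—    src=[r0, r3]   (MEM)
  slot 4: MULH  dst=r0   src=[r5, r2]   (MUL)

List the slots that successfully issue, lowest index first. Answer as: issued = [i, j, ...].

issued = [0, 1]

  0. BR ⇒ go  {1A/1Mu/2Ld/0B | 2r 4w}
  1. MUL→r1 ⇒ go  {1A/0Mu/2Ld/0B | 0r 3w}
  2. ALU→r5 ⇒ no(RD_PORT)  {1A/0Mu/2Ld/0B | 0r 3w}
  3. MEM ⇒ no(RD_PORT)  {1A/0Mu/2Ld/0B | 0r 3w}
  4. MUL→r0 ⇒ no(FU)  {1A/0Mu/2Ld/0B | 0r 3w}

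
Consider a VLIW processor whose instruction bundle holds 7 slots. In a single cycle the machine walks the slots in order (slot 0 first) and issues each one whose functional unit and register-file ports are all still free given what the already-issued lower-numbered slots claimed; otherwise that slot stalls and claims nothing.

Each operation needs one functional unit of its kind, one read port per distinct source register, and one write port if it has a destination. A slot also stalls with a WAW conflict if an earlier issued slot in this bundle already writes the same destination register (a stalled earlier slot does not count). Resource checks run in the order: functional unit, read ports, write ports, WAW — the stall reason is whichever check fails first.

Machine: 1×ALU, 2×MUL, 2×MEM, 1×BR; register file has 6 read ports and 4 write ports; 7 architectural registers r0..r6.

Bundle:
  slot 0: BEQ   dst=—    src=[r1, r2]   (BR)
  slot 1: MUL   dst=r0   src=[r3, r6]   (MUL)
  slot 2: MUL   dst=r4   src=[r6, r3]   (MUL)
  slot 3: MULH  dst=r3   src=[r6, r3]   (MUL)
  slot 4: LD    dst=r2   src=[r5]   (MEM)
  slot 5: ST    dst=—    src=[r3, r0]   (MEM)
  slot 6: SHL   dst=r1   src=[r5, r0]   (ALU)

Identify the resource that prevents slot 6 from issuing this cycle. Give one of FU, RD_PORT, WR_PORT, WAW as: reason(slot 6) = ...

reason(slot 6) = RD_PORT

slot 0 (BR): ISSUE — free A1,Mu2,Ld2,B0 rp4 wp4
slot 1 (MUL): ISSUE — free A1,Mu1,Ld2,B0 rp2 wp3
slot 2 (MUL): ISSUE — free A1,Mu0,Ld2,B0 rp0 wp2
slot 3 (MUL): stall FU — free A1,Mu0,Ld2,B0 rp0 wp2
slot 4 (MEM): stall RD_PORT — free A1,Mu0,Ld2,B0 rp0 wp2
slot 5 (MEM): stall RD_PORT — free A1,Mu0,Ld2,B0 rp0 wp2
slot 6 (ALU): stall RD_PORT — free A1,Mu0,Ld2,B0 rp0 wp2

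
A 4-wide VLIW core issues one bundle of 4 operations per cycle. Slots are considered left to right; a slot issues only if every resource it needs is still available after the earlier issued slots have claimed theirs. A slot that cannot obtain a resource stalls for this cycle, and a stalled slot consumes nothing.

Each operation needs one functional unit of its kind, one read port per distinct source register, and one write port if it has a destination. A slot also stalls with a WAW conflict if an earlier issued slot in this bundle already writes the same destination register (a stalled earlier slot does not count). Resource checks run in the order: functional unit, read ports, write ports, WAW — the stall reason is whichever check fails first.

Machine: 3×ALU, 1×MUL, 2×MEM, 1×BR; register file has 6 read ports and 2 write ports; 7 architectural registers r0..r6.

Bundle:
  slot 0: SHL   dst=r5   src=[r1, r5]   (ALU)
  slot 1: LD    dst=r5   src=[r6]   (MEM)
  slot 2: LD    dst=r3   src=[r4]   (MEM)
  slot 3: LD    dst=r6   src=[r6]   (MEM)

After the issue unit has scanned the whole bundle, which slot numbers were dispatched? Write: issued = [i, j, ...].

(0) want 1×ALU +2rd +1wr — yes → AL2|MU1|ME2|BR1|rd4|wr1
(1) want 1×MEM +1rd +1wr — WAW → AL2|MU1|ME2|BR1|rd4|wr1
(2) want 1×MEM +1rd +1wr — yes → AL2|MU1|ME1|BR1|rd3|wr0
(3) want 1×MEM +1rd +1wr — WR_PORT → AL2|MU1|ME1|BR1|rd3|wr0

issued = [0, 2]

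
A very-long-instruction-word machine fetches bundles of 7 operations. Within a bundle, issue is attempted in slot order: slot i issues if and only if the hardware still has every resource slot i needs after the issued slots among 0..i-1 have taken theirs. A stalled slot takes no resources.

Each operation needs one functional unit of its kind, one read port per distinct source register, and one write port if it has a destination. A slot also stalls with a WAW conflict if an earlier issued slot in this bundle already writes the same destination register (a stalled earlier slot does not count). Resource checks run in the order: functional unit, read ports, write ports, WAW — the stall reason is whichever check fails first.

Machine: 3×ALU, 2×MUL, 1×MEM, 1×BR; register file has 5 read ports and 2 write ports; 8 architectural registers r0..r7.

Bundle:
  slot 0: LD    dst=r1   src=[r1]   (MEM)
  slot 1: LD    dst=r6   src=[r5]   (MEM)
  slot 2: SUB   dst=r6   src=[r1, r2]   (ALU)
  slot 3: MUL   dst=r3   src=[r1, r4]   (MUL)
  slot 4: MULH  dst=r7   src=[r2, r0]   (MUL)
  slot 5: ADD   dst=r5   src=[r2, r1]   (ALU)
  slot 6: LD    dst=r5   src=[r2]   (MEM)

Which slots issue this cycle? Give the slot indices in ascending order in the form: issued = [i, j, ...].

#0 MEM src=r1 dispatched  <A:3 Mu:2 Ld:0 B:1 rd:4 wr:1>
#1 MEM src=r5 held:FU  <A:3 Mu:2 Ld:0 B:1 rd:4 wr:1>
#2 ALU src=r1,r2 dispatched  <A:2 Mu:2 Ld:0 B:1 rd:2 wr:0>
#3 MUL src=r1,r4 held:WR_PORT  <A:2 Mu:2 Ld:0 B:1 rd:2 wr:0>
#4 MUL src=r2,r0 held:WR_PORT  <A:2 Mu:2 Ld:0 B:1 rd:2 wr:0>
#5 ALU src=r2,r1 held:WR_PORT  <A:2 Mu:2 Ld:0 B:1 rd:2 wr:0>
#6 MEM src=r2 held:FU  <A:2 Mu:2 Ld:0 B:1 rd:2 wr:0>

issued = [0, 2]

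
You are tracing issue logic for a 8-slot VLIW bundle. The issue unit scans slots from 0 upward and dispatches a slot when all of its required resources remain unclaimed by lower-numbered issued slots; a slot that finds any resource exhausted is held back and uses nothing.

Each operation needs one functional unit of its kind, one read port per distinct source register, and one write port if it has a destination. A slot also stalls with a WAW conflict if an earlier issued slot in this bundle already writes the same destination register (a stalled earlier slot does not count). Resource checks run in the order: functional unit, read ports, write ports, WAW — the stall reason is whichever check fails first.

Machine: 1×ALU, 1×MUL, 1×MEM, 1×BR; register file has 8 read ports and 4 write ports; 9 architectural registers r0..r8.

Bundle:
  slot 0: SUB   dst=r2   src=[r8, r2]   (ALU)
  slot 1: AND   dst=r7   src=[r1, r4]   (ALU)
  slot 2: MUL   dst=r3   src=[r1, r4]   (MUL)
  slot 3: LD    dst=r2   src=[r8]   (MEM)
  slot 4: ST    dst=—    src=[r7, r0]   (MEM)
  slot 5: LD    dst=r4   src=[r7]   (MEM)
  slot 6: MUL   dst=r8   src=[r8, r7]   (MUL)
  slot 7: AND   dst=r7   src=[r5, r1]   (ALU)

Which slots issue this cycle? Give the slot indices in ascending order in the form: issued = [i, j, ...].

#0 ALU src=r8,r2 dispatched  <A:0 Mu:1 Ld:1 B:1 rd:6 wr:3>
#1 ALU src=r1,r4 held:FU  <A:0 Mu:1 Ld:1 B:1 rd:6 wr:3>
#2 MUL src=r1,r4 dispatched  <A:0 Mu:0 Ld:1 B:1 rd:4 wr:2>
#3 MEM src=r8 held:WAW  <A:0 Mu:0 Ld:1 B:1 rd:4 wr:2>
#4 MEM src=r7,r0 dispatched  <A:0 Mu:0 Ld:0 B:1 rd:2 wr:2>
#5 MEM src=r7 held:FU  <A:0 Mu:0 Ld:0 B:1 rd:2 wr:2>
#6 MUL src=r8,r7 held:FU  <A:0 Mu:0 Ld:0 B:1 rd:2 wr:2>
#7 ALU src=r5,r1 held:FU  <A:0 Mu:0 Ld:0 B:1 rd:2 wr:2>

issued = [0, 2, 4]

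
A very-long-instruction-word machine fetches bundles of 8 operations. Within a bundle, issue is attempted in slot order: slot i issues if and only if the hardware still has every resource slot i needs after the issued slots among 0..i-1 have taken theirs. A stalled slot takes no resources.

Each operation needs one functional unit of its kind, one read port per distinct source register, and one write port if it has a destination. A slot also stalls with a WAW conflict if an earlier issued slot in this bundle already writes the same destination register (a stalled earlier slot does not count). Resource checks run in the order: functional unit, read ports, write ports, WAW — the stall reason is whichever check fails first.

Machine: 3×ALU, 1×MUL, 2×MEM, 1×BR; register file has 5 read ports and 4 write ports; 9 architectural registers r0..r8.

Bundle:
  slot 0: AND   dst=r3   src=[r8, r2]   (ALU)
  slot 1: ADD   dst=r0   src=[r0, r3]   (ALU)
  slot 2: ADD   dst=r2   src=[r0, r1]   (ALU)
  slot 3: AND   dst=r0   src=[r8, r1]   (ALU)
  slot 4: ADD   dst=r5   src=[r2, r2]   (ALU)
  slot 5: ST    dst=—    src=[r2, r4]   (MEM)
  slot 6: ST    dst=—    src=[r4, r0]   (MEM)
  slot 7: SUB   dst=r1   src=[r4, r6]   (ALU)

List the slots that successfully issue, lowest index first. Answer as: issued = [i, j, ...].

slot 0 (ALU): ISSUE — free A2,Mu1,Ld2,B1 rp3 wp3
slot 1 (ALU): ISSUE — free A1,Mu1,Ld2,B1 rp1 wp2
slot 2 (ALU): stall RD_PORT — free A1,Mu1,Ld2,B1 rp1 wp2
slot 3 (ALU): stall RD_PORT — free A1,Mu1,Ld2,B1 rp1 wp2
slot 4 (ALU): ISSUE — free A0,Mu1,Ld2,B1 rp0 wp1
slot 5 (MEM): stall RD_PORT — free A0,Mu1,Ld2,B1 rp0 wp1
slot 6 (MEM): stall RD_PORT — free A0,Mu1,Ld2,B1 rp0 wp1
slot 7 (ALU): stall FU — free A0,Mu1,Ld2,B1 rp0 wp1

issued = [0, 1, 4]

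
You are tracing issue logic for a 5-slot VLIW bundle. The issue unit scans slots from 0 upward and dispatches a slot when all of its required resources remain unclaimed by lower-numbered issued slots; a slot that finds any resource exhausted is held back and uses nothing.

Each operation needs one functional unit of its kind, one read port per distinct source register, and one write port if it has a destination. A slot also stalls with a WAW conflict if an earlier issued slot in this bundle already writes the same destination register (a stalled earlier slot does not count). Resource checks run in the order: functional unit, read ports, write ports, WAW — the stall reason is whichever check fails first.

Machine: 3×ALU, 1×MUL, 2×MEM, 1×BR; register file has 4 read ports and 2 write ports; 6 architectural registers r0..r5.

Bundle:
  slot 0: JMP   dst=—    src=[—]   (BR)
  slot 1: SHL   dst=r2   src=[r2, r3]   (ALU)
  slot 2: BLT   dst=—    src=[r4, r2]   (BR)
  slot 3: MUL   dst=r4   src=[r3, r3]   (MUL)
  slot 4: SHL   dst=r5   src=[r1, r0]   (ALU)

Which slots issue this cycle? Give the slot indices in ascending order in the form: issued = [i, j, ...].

issued = [0, 1, 3]

#0 BR src=- dispatched  <A:3 Mu:1 Ld:2 B:0 rd:4 wr:2>
#1 ALU src=r2,r3 dispatched  <A:2 Mu:1 Ld:2 B:0 rd:2 wr:1>
#2 BR src=r4,r2 held:FU  <A:2 Mu:1 Ld:2 B:0 rd:2 wr:1>
#3 MUL src=r3,r3 dispatched  <A:2 Mu:0 Ld:2 B:0 rd:1 wr:0>
#4 ALU src=r1,r0 held:RD_PORT  <A:2 Mu:0 Ld:2 B:0 rd:1 wr:0>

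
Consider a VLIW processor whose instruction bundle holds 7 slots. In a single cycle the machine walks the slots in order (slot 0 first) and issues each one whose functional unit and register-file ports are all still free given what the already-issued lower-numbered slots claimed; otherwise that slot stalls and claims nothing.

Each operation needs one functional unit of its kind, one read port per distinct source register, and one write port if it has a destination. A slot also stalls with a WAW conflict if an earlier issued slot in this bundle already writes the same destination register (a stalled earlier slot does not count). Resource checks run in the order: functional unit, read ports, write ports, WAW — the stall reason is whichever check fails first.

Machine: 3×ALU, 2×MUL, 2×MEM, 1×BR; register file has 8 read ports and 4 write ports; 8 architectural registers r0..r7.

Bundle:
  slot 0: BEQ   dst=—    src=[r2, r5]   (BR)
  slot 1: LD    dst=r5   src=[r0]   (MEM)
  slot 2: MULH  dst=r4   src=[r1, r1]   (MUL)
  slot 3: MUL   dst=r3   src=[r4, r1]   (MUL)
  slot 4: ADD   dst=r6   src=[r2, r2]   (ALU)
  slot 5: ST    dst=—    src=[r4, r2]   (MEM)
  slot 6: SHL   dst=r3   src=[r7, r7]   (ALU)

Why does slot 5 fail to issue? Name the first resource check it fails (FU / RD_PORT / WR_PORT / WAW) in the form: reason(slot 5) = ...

  0. BR ⇒ go  {3A/2Mu/2Ld/0B | 6r 4w}
  1. MEM→r5 ⇒ go  {3A/2Mu/1Ld/0B | 5r 3w}
  2. MUL→r4 ⇒ go  {3A/1Mu/1Ld/0B | 4r 2w}
  3. MUL→r3 ⇒ go  {3A/0Mu/1Ld/0B | 2r 1w}
  4. ALU→r6 ⇒ go  {2A/0Mu/1Ld/0B | 1r 0w}
  5. MEM ⇒ no(RD_PORT)  {2A/0Mu/1Ld/0B | 1r 0w}
  6. ALU→r3 ⇒ no(WR_PORT)  {2A/0Mu/1Ld/0B | 1r 0w}

reason(slot 5) = RD_PORT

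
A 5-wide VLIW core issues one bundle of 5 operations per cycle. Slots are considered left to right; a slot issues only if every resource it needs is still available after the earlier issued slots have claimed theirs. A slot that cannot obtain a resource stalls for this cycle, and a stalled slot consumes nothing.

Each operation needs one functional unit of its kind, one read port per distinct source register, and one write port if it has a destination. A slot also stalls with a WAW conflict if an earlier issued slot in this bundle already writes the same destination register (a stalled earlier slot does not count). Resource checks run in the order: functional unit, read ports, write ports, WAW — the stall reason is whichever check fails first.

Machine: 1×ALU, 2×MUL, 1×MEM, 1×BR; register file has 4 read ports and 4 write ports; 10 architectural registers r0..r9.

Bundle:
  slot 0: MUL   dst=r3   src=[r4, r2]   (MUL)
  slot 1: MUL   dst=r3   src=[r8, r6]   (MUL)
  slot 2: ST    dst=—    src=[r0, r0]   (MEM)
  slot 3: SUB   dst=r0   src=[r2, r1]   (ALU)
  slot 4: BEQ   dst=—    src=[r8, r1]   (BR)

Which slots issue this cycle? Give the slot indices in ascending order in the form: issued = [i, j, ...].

issued = [0, 2]

[0] MUL needs rd=2 wr=1: ok; after: ALU=1 MUL=1 MEM=1 BR=1, R=2, W=3
[1] MUL needs rd=2 wr=1: WAW; after: ALU=1 MUL=1 MEM=1 BR=1, R=2, W=3
[2] MEM needs rd=1 wr=0: ok; after: ALU=1 MUL=1 MEM=0 BR=1, R=1, W=3
[3] ALU needs rd=2 wr=1: RD_PORT; after: ALU=1 MUL=1 MEM=0 BR=1, R=1, W=3
[4] BR needs rd=2 wr=0: RD_PORT; after: ALU=1 MUL=1 MEM=0 BR=1, R=1, W=3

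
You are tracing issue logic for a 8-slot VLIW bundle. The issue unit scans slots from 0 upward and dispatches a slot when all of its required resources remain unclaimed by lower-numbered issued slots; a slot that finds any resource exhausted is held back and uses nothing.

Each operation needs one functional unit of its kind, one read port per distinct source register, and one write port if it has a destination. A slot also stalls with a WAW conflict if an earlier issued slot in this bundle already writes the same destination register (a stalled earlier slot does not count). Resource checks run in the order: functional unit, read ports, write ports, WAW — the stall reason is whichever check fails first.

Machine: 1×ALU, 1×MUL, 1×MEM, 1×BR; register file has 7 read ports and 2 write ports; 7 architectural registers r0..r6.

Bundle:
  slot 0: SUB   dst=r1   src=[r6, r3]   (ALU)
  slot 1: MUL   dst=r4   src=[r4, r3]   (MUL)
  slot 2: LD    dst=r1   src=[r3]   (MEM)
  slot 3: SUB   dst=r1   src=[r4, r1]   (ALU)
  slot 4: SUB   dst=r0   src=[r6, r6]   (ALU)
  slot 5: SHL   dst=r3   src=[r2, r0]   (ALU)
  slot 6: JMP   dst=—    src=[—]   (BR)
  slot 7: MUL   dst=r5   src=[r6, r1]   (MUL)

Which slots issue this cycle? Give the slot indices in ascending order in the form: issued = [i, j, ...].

issued = [0, 1, 6]

(0) want 1×ALU +2rd +1wr — yes → AL0|MU1|ME1|BR1|rd5|wr1
(1) want 1×MUL +2rd +1wr — yes → AL0|MU0|ME1|BR1|rd3|wr0
(2) want 1×MEM +1rd +1wr — WR_PORT → AL0|MU0|ME1|BR1|rd3|wr0
(3) want 1×ALU +2rd +1wr — FU → AL0|MU0|ME1|BR1|rd3|wr0
(4) want 1×ALU +1rd +1wr — FU → AL0|MU0|ME1|BR1|rd3|wr0
(5) want 1×ALU +2rd +1wr — FU → AL0|MU0|ME1|BR1|rd3|wr0
(6) want 1×BR +0rd +0wr — yes → AL0|MU0|ME1|BR0|rd3|wr0
(7) want 1×MUL +2rd +1wr — FU → AL0|MU0|ME1|BR0|rd3|wr0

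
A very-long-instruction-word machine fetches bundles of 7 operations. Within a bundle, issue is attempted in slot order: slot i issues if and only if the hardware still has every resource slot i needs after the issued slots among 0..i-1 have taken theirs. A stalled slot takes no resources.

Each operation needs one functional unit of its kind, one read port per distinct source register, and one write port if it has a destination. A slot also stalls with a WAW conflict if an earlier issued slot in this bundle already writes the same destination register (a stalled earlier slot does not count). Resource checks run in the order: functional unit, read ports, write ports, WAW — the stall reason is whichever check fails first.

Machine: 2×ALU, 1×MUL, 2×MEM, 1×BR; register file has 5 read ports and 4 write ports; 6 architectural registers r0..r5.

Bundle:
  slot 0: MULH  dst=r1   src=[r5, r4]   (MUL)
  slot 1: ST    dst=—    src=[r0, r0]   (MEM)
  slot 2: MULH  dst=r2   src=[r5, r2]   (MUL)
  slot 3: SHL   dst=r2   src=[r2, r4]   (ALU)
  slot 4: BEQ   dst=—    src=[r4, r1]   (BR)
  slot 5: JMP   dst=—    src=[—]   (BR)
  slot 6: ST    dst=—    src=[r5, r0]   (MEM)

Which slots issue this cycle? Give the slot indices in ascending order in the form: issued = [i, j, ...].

  0. MUL→r1 ⇒ go  {2A/0Mu/2Ld/1B | 3r 3w}
  1. MEM ⇒ go  {2A/0Mu/1Ld/1B | 2r 3w}
  2. MUL→r2 ⇒ no(FU)  {2A/0Mu/1Ld/1B | 2r 3w}
  3. ALU→r2 ⇒ go  {1A/0Mu/1Ld/1B | 0r 2w}
  4. BR ⇒ no(RD_PORT)  {1A/0Mu/1Ld/1B | 0r 2w}
  5. BR ⇒ go  {1A/0Mu/1Ld/0B | 0r 2w}
  6. MEM ⇒ no(RD_PORT)  {1A/0Mu/1Ld/0B | 0r 2w}

issued = [0, 1, 3, 5]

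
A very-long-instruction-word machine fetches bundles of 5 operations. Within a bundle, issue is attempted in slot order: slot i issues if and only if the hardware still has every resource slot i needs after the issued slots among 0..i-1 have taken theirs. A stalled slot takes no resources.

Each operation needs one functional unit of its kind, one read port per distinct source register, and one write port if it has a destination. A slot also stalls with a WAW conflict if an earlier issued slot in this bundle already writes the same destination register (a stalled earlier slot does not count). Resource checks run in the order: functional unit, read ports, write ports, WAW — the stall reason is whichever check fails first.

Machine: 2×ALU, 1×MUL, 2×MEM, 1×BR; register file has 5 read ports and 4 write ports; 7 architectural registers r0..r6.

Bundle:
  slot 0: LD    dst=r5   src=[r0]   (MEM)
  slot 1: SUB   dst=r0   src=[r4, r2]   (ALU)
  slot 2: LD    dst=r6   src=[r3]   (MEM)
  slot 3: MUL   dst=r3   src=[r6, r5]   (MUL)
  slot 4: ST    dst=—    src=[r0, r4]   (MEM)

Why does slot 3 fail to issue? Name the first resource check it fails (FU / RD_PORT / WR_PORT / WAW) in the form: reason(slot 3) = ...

reason(slot 3) = RD_PORT

(0) want 1×MEM +1rd +1wr — yes → AL2|MU1|ME1|BR1|rd4|wr3
(1) want 1×ALU +2rd +1wr — yes → AL1|MU1|ME1|BR1|rd2|wr2
(2) want 1×MEM +1rd +1wr — yes → AL1|MU1|ME0|BR1|rd1|wr1
(3) want 1×MUL +2rd +1wr — RD_PORT → AL1|MU1|ME0|BR1|rd1|wr1
(4) want 1×MEM +2rd +0wr — FU → AL1|MU1|ME0|BR1|rd1|wr1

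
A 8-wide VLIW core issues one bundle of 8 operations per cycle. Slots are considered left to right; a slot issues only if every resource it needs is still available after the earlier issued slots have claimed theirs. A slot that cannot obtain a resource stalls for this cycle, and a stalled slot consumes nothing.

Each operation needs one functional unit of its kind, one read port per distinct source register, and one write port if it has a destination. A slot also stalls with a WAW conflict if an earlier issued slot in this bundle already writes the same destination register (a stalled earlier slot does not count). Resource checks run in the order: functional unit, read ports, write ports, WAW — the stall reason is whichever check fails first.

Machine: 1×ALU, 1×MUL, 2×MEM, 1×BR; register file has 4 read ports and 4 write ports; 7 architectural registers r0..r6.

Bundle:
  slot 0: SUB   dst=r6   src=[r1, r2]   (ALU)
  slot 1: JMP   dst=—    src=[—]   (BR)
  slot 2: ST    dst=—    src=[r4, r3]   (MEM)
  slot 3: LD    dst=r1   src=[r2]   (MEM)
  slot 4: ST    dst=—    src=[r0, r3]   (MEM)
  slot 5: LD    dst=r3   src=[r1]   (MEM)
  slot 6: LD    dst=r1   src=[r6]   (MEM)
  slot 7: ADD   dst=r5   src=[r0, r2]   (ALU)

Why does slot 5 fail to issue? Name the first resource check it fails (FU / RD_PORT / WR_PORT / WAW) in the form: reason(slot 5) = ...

reason(slot 5) = RD_PORT

  0. ALU→r6 ⇒ go  {0A/1Mu/2Ld/1B | 2r 3w}
  1. BR ⇒ go  {0A/1Mu/2Ld/0B | 2r 3w}
  2. MEM ⇒ go  {0A/1Mu/1Ld/0B | 0r 3w}
  3. MEM→r1 ⇒ no(RD_PORT)  {0A/1Mu/1Ld/0B | 0r 3w}
  4. MEM ⇒ no(RD_PORT)  {0A/1Mu/1Ld/0B | 0r 3w}
  5. MEM→r3 ⇒ no(RD_PORT)  {0A/1Mu/1Ld/0B | 0r 3w}
  6. MEM→r1 ⇒ no(RD_PORT)  {0A/1Mu/1Ld/0B | 0r 3w}
  7. ALU→r5 ⇒ no(FU)  {0A/1Mu/1Ld/0B | 0r 3w}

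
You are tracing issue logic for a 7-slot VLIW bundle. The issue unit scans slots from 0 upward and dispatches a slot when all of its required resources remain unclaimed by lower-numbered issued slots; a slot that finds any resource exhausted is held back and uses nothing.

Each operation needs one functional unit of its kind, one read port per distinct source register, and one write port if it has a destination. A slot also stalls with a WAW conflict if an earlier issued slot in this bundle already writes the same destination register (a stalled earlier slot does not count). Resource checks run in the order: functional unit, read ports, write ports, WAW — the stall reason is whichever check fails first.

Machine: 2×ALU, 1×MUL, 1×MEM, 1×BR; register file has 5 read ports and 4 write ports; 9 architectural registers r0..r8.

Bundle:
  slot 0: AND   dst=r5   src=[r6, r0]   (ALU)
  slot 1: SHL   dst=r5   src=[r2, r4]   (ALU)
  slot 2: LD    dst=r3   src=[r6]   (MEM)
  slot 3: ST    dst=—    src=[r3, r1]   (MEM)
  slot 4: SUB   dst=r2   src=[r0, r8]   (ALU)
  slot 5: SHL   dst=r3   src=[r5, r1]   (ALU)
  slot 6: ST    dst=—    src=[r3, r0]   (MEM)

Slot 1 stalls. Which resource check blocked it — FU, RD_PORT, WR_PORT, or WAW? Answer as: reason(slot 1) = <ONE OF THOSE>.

  0. ALU→r5 ⇒ go  {1A/1Mu/1Ld/1B | 3r 3w}
  1. ALU→r5 ⇒ no(WAW)  {1A/1Mu/1Ld/1B | 3r 3w}
  2. MEM→r3 ⇒ go  {1A/1Mu/0Ld/1B | 2r 2w}
  3. MEM ⇒ no(FU)  {1A/1Mu/0Ld/1B | 2r 2w}
  4. ALU→r2 ⇒ go  {0A/1Mu/0Ld/1B | 0r 1w}
  5. ALU→r3 ⇒ no(FU)  {0A/1Mu/0Ld/1B | 0r 1w}
  6. MEM ⇒ no(FU)  {0A/1Mu/0Ld/1B | 0r 1w}

reason(slot 1) = WAW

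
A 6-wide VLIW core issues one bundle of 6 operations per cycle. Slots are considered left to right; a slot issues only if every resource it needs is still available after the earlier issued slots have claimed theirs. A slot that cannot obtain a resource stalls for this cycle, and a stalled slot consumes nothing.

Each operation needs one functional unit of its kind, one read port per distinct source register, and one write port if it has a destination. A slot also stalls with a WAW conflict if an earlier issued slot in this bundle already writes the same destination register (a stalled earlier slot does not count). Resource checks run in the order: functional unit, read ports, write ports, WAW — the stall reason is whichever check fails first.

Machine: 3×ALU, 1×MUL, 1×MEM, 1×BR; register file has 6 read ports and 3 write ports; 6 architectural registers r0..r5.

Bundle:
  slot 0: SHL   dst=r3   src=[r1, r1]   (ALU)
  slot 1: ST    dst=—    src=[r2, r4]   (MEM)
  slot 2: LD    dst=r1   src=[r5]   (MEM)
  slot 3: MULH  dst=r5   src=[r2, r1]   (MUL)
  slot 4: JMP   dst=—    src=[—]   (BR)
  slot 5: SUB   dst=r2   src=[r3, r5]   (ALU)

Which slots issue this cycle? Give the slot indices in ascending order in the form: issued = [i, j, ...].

[0] ALU needs rd=1 wr=1: ok; after: ALU=2 MUL=1 MEM=1 BR=1, R=5, W=2
[1] MEM needs rd=2 wr=0: ok; after: ALU=2 MUL=1 MEM=0 BR=1, R=3, W=2
[2] MEM needs rd=1 wr=1: FU; after: ALU=2 MUL=1 MEM=0 BR=1, R=3, W=2
[3] MUL needs rd=2 wr=1: ok; after: ALU=2 MUL=0 MEM=0 BR=1, R=1, W=1
[4] BR needs rd=0 wr=0: ok; after: ALU=2 MUL=0 MEM=0 BR=0, R=1, W=1
[5] ALU needs rd=2 wr=1: RD_PORT; after: ALU=2 MUL=0 MEM=0 BR=0, R=1, W=1

issued = [0, 1, 3, 4]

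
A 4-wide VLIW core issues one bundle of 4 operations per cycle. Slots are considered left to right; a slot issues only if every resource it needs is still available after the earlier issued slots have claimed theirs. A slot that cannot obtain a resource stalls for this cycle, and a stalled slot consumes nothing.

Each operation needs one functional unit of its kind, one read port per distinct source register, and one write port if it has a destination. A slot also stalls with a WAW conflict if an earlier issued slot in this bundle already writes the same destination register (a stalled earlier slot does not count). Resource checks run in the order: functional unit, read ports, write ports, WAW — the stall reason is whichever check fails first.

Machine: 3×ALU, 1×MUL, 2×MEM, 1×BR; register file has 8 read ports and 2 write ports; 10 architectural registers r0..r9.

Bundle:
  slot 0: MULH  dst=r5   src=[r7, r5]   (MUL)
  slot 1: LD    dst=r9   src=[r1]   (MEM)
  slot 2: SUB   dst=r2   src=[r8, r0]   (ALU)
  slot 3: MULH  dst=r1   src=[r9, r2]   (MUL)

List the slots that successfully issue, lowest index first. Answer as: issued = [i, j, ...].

slot 0 (MUL): ISSUE — free A3,Mu0,Ld2,B1 rp6 wp1
slot 1 (MEM): ISSUE — free A3,Mu0,Ld1,B1 rp5 wp0
slot 2 (ALU): stall WR_PORT — free A3,Mu0,Ld1,B1 rp5 wp0
slot 3 (MUL): stall FU — free A3,Mu0,Ld1,B1 rp5 wp0

issued = [0, 1]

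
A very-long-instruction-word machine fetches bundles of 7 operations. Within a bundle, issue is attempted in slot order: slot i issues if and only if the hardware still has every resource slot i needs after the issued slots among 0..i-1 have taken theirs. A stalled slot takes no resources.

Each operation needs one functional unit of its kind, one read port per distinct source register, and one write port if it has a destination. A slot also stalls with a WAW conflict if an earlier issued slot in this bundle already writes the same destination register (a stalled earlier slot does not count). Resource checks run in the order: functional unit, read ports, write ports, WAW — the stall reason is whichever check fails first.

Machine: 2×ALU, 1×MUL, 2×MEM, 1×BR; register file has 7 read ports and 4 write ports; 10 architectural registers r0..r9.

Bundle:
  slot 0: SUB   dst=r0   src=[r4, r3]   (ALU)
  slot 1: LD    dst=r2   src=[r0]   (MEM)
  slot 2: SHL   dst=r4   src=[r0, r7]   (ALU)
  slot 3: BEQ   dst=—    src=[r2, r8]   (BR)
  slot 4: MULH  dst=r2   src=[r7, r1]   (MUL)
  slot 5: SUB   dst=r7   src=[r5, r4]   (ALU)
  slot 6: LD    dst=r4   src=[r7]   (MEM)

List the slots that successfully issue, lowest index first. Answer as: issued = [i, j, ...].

issued = [0, 1, 2, 3]

  0. ALU→r0 ⇒ go  {1A/1Mu/2Ld/1B | 5r 3w}
  1. MEM→r2 ⇒ go  {1A/1Mu/1Ld/1B | 4r 2w}
  2. ALU→r4 ⇒ go  {0A/1Mu/1Ld/1B | 2r 1w}
  3. BR ⇒ go  {0A/1Mu/1Ld/0B | 0r 1w}
  4. MUL→r2 ⇒ no(RD_PORT)  {0A/1Mu/1Ld/0B | 0r 1w}
  5. ALU→r7 ⇒ no(FU)  {0A/1Mu/1Ld/0B | 0r 1w}
  6. MEM→r4 ⇒ no(RD_PORT)  {0A/1Mu/1Ld/0B | 0r 1w}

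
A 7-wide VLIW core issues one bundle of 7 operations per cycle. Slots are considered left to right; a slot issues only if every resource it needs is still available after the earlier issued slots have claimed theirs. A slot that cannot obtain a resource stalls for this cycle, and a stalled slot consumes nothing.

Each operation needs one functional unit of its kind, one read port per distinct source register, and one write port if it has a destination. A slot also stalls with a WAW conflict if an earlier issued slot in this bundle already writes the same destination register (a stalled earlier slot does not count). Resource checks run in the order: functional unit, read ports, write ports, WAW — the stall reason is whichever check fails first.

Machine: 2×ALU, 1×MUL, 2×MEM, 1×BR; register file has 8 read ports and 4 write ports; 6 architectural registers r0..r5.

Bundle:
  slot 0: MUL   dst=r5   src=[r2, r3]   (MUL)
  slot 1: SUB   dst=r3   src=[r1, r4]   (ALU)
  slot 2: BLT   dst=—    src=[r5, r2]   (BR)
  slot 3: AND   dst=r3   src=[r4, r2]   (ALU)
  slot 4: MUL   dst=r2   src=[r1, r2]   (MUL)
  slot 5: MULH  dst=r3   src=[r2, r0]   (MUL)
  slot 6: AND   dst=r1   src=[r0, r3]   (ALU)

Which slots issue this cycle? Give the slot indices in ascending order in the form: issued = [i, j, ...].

issued = [0, 1, 2, 6]

(0) want 1×MUL +2rd +1wr — yes → AL2|MU0|ME2|BR1|rd6|wr3
(1) want 1×ALU +2rd +1wr — yes → AL1|MU0|ME2|BR1|rd4|wr2
(2) want 1×BR +2rd +0wr — yes → AL1|MU0|ME2|BR0|rd2|wr2
(3) want 1×ALU +2rd +1wr — WAW → AL1|MU0|ME2|BR0|rd2|wr2
(4) want 1×MUL +2rd +1wr — FU → AL1|MU0|ME2|BR0|rd2|wr2
(5) want 1×MUL +2rd +1wr — FU → AL1|MU0|ME2|BR0|rd2|wr2
(6) want 1×ALU +2rd +1wr — yes → AL0|MU0|ME2|BR0|rd0|wr1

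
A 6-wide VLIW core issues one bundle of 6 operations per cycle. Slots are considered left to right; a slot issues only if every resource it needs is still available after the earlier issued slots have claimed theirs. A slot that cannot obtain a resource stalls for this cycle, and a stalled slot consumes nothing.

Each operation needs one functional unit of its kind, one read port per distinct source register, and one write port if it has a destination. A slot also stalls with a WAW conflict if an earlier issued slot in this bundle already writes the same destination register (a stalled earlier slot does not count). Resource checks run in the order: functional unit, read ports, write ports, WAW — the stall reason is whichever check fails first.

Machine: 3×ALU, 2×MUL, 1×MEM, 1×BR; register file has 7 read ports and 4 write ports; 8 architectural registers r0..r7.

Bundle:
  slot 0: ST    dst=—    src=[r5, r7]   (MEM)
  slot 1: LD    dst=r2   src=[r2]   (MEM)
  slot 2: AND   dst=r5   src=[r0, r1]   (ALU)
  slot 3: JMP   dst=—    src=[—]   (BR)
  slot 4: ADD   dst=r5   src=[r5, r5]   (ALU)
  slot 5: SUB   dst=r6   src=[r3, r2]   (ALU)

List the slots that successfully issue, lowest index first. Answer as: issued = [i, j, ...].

(0) want 1×MEM +2rd +0wr — yes → AL3|MU2|ME0|BR1|rd5|wr4
(1) want 1×MEM +1rd +1wr — FU → AL3|MU2|ME0|BR1|rd5|wr4
(2) want 1×ALU +2rd +1wr — yes → AL2|MU2|ME0|BR1|rd3|wr3
(3) want 1×BR +0rd +0wr — yes → AL2|MU2|ME0|BR0|rd3|wr3
(4) want 1×ALU +1rd +1wr — WAW → AL2|MU2|ME0|BR0|rd3|wr3
(5) want 1×ALU +2rd +1wr — yes → AL1|MU2|ME0|BR0|rd1|wr2

issued = [0, 2, 3, 5]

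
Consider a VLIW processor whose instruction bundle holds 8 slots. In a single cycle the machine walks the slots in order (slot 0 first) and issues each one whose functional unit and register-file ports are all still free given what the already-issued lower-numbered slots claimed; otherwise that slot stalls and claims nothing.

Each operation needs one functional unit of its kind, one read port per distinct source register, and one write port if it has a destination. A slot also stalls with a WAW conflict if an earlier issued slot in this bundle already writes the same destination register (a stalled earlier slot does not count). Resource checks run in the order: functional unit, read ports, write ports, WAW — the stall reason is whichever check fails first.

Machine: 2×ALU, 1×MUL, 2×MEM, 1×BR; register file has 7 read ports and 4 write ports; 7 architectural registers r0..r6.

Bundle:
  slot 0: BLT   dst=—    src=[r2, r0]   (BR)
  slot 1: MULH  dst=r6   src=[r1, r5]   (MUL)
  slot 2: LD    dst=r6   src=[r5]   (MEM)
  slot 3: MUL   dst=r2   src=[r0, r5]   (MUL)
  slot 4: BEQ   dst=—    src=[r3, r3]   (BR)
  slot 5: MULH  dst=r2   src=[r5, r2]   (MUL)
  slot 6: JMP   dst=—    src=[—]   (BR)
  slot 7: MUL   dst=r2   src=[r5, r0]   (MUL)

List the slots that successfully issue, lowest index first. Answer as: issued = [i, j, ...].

  0. BR ⇒ go  {2A/1Mu/2Ld/0B | 5r 4w}
  1. MUL→r6 ⇒ go  {2A/0Mu/2Ld/0B | 3r 3w}
  2. MEM→r6 ⇒ no(WAW)  {2A/0Mu/2Ld/0B | 3r 3w}
  3. MUL→r2 ⇒ no(FU)  {2A/0Mu/2Ld/0B | 3r 3w}
  4. BR ⇒ no(FU)  {2A/0Mu/2Ld/0B | 3r 3w}
  5. MUL→r2 ⇒ no(FU)  {2A/0Mu/2Ld/0B | 3r 3w}
  6. BR ⇒ no(FU)  {2A/0Mu/2Ld/0B | 3r 3w}
  7. MUL→r2 ⇒ no(FU)  {2A/0Mu/2Ld/0B | 3r 3w}

issued = [0, 1]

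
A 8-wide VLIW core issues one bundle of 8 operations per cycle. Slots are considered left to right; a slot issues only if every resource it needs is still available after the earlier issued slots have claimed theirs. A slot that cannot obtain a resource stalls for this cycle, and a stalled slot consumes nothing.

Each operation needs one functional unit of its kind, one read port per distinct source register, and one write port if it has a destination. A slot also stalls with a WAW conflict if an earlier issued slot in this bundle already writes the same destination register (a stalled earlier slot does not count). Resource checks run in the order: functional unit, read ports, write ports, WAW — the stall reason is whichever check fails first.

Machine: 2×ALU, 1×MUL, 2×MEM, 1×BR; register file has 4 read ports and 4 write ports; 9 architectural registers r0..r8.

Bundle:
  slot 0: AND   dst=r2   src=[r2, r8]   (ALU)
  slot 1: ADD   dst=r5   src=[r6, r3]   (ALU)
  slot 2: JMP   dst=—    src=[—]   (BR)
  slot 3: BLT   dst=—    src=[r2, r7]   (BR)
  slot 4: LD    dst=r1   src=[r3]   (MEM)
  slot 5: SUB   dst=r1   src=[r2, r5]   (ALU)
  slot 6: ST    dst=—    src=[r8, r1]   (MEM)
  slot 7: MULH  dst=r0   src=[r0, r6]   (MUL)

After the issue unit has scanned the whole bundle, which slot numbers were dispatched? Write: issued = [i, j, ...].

issued = [0, 1, 2]

#0 ALU src=r2,r8 dispatched  <A:1 Mu:1 Ld:2 B:1 rd:2 wr:3>
#1 ALU src=r6,r3 dispatched  <A:0 Mu:1 Ld:2 B:1 rd:0 wr:2>
#2 BR src=- dispatched  <A:0 Mu:1 Ld:2 B:0 rd:0 wr:2>
#3 BR src=r2,r7 held:FU  <A:0 Mu:1 Ld:2 B:0 rd:0 wr:2>
#4 MEM src=r3 held:RD_PORT  <A:0 Mu:1 Ld:2 B:0 rd:0 wr:2>
#5 ALU src=r2,r5 held:FU  <A:0 Mu:1 Ld:2 B:0 rd:0 wr:2>
#6 MEM src=r8,r1 held:RD_PORT  <A:0 Mu:1 Ld:2 B:0 rd:0 wr:2>
#7 MUL src=r0,r6 held:RD_PORT  <A:0 Mu:1 Ld:2 B:0 rd:0 wr:2>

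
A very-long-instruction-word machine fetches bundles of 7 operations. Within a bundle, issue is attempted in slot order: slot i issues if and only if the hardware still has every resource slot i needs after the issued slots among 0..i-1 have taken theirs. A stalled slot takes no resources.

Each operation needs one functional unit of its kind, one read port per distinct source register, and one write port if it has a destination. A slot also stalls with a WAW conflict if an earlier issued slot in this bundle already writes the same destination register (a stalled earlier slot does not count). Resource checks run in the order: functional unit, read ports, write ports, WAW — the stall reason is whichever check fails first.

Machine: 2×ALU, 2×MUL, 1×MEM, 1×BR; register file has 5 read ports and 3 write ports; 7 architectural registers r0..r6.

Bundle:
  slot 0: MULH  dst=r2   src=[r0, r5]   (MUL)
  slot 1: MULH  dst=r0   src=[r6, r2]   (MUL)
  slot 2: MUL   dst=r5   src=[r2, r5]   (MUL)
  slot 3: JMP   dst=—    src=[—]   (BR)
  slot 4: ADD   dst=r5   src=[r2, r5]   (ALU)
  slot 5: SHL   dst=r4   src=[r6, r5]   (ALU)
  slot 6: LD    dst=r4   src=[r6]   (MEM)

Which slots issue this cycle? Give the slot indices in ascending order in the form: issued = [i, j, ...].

[0] MUL needs rd=2 wr=1: ok; after: ALU=2 MUL=1 MEM=1 BR=1, R=3, W=2
[1] MUL needs rd=2 wr=1: ok; after: ALU=2 MUL=0 MEM=1 BR=1, R=1, W=1
[2] MUL needs rd=2 wr=1: FU; after: ALU=2 MUL=0 MEM=1 BR=1, R=1, W=1
[3] BR needs rd=0 wr=0: ok; after: ALU=2 MUL=0 MEM=1 BR=0, R=1, W=1
[4] ALU needs rd=2 wr=1: RD_PORT; after: ALU=2 MUL=0 MEM=1 BR=0, R=1, W=1
[5] ALU needs rd=2 wr=1: RD_PORT; after: ALU=2 MUL=0 MEM=1 BR=0, R=1, W=1
[6] MEM needs rd=1 wr=1: ok; after: ALU=2 MUL=0 MEM=0 BR=0, R=0, W=0

issued = [0, 1, 3, 6]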